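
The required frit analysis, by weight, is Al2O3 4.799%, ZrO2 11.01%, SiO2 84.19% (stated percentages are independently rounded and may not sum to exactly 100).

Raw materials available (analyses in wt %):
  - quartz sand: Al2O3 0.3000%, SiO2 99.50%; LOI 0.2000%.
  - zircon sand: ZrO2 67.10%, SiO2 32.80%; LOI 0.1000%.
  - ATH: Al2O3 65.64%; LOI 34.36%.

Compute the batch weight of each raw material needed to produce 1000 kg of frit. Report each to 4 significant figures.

Working values are printed with 4-significant-figure rounding at each printed step; all internal work holds full precision end to end; every reported figure undergoes a single rounding — the derived quantities are re-derived from the batch weights for 1000 kg of glass at full precision (yield, net glass mass, totals, three oxide percentages, LOI) precisely as stated by either problem or answer.
The oxide mass targets at 1000 kg frit:
  Al2O3: 4.799% × 1000 = 47.99 kg
  ZrO2: 11.01% × 1000 = 110.1 kg
  SiO2: 84.19% × 1000 = 841.9 kg
Mass-balance tally per oxide working from each reported weight, at the basis given (target by target, the sums agree within answer rounding):
  Al2O3: 792.0·0.003000 + 69.49·0.6564 = 47.99 kg (target 47.99 kg)
  ZrO2: 164.1·0.6710 = 110.1 kg (target 110.1 kg)
  SiO2: 792.0·0.9950 + 164.1·0.3280 = 841.9 kg (target 841.9 kg)
The glass-mass cross-check: net batch after ignition = 1000 kg (targets for the oxides total 1000 kg; against the stated basis, 1000 kg — differing by rounding only).
Batch grand total — Σ batch = 1026 kg; the LOI term Σ batch·LOI equals 25.62 kg; yield: glass divided by total = 97.50%.

Batch per 1000 kg frit:
  quartz sand: 792.0 kg
  zircon sand: 164.1 kg
  ATH: 69.49 kg
Total batch = 1026 kg; LOI loss = 25.62 kg; yield = 97.50%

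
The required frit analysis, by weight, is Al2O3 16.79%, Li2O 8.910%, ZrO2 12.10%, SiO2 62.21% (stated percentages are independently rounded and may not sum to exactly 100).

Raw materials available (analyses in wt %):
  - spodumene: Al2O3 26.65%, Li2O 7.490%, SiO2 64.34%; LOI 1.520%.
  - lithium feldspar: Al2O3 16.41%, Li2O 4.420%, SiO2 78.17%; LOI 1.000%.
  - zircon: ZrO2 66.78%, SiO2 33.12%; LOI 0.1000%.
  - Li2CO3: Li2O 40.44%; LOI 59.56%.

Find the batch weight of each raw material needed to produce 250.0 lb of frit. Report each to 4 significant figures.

Batch per 250.0 lb frit:
  spodumene: 94.92 lb
  lithium feldspar: 101.6 lb
  zircon: 45.30 lb
  Li2CO3: 26.39 lb
Total batch = 268.2 lb; LOI loss = 18.22 lb; yield = 93.21%

Working values are displayed rounded off to 4 significant digits in the printout. Every computation keeps full precision throughout — exactly one rounding lands on each reported value — all derived quantities, which include totals, the four compositions, yield, glass mass, LOI, are computed at full precision, exactly as shown in the question or the answer, from the weighed amounts on 250.0 lb of glass.
Per-oxide target masses for 250.0 lb frit:
  Al2O3: 16.79% × 250.0 = 41.98 lb
  Li2O: 8.910% × 250.0 = 22.28 lb
  ZrO2: 12.10% × 250.0 = 30.25 lb
  SiO2: 62.21% × 250.0 = 155.5 lb
Verifying the oxide balance per the reported batch figures, versus the basis set out (every target is met by its sum within answer rounding):
  Al2O3: 94.92·0.2665 + 101.6·0.1641 = 41.97 lb (target 41.98 lb)
  Li2O: 94.92·0.07490 + 101.6·0.04420 + 26.39·0.4044 = 22.27 lb (target 22.28 lb)
  ZrO2: 45.30·0.6678 = 30.25 lb (target 30.25 lb)
  SiO2: 94.92·0.6434 + 101.6·0.7817 + 45.30·0.3312 = 155.5 lb (target 155.5 lb)
Consistency of the glass mass: total charge less LOI = 250.0 lb (the Σ of target masses is 250.0 lb; versus the stated basis of 250.0 lb — differing by rounding only).
Summing the batch: Σ batch = 268.2 lb; LOI removed, Σ of batch·LOI: 18.22 lb; yield: glass divided by total = 93.21%.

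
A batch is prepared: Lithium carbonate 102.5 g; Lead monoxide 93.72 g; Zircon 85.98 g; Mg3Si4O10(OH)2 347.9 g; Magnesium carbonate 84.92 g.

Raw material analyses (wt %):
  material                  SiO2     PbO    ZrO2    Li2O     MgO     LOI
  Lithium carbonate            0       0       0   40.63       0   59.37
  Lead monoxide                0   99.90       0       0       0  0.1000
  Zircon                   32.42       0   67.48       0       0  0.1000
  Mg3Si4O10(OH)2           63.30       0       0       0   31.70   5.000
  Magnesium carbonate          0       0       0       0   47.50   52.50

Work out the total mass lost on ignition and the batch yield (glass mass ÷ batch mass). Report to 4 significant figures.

LOI loss = 123.0 g; glass = 592.0 g; yield = 82.80%

Intermediates are rounded to 4 significant figures wherever printed — the working math holds full float precision in every operation. Every reported value is rounded once only; the derived quantities are rebuilt using the weight values for 592.0 g of glass in full precision (the yield, LOI, glass mass, totals, five oxide percentages) as they appear in question or answer.
Material-by-material LOI:
  Lithium carbonate: 102.5 × 0.5937 = 60.85 g
  Lead monoxide: 93.72 × 0.001000 = 0.09372 g
  Zircon: 85.98 × 0.001000 = 0.08598 g
  Mg3Si4O10(OH)2: 347.9 × 0.05000 = 17.39 g
  Magnesium carbonate: 84.92 × 0.5250 = 44.58 g
Total LOI = 123.0 g
Glass = batch − LOI = 715.0 − 123.0 = 592.0 g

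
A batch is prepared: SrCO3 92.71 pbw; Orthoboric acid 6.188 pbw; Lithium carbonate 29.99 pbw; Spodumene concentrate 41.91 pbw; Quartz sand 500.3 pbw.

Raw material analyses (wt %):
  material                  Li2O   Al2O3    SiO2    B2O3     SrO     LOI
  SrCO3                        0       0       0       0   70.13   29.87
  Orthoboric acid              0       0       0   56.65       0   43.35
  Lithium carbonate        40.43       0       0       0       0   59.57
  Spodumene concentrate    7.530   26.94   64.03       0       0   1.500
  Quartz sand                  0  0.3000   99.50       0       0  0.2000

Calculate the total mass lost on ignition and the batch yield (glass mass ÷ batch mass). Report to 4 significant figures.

LOI loss = 49.87 pbw; glass = 621.2 pbw; yield = 92.57%

All internal work maintains full precision at every stage; working values appear rounded to four significant digits alongside each step — each reported result takes exactly one rounding; all derived quantities, which include LOI, glass mass, the yield, five oxide percentages, totals, are rebuilt in full float precision, exactly as shown in the problem or the answer, from the weighed amounts on 621.2 pbw of glass.
Per-material ignition loss:
  SrCO3: 92.71 × 0.2987 = 27.69 pbw
  Orthoboric acid: 6.188 × 0.4335 = 2.682 pbw
  Lithium carbonate: 29.99 × 0.5957 = 17.87 pbw
  Spodumene concentrate: 41.91 × 0.01500 = 0.6286 pbw
  Quartz sand: 500.3 × 0.002000 = 1.001 pbw
Total LOI = 49.87 pbw
Glass = batch − LOI = 671.1 − 49.87 = 621.2 pbw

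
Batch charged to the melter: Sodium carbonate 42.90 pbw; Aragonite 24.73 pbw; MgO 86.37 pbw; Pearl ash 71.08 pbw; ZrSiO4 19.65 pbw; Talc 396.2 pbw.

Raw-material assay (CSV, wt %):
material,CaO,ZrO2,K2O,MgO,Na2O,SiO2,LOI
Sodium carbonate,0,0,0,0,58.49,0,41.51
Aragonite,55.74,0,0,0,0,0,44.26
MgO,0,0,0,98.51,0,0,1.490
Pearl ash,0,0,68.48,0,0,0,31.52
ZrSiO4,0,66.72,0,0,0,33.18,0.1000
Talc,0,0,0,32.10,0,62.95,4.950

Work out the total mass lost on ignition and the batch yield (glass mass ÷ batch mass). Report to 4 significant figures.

Mid-chain values are displayed, rounded to 4 significant digits, as written; each numeric step maintains full precision in every operation. Every reported result takes just one rounding; all derived quantities, which include six oxide percentages, net glass mass, the totals, the yield, LOI, are recomputed at exact precision, as written in the question or the answer, from the weighed amounts on 568.9 pbw of glass.
Per-material ignition loss:
  Sodium carbonate: 42.90 × 0.4151 = 17.81 pbw
  Aragonite: 24.73 × 0.4426 = 10.95 pbw
  MgO: 86.37 × 0.01490 = 1.287 pbw
  Pearl ash: 71.08 × 0.3152 = 22.40 pbw
  ZrSiO4: 19.65 × 0.001000 = 0.01965 pbw
  Talc: 396.2 × 0.04950 = 19.61 pbw
Total LOI = 72.08 pbw
Glass = batch − LOI = 640.9 − 72.08 = 568.9 pbw

LOI loss = 72.08 pbw; glass = 568.9 pbw; yield = 88.75%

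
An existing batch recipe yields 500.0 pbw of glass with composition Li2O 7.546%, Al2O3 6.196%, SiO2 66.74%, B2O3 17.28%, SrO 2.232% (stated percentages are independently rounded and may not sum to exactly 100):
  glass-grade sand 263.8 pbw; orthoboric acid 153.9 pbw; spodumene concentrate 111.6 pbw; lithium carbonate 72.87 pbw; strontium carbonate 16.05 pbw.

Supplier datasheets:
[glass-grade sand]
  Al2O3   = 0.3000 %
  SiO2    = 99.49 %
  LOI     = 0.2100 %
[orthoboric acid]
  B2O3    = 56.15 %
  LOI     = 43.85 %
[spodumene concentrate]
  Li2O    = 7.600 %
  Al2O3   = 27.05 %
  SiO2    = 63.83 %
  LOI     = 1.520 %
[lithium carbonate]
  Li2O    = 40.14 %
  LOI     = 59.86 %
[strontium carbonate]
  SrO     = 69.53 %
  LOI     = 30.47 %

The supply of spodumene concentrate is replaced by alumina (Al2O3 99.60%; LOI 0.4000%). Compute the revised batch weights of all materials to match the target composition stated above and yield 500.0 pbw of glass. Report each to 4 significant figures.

Revised batch per 500.0 pbw glass:
  glass-grade sand: 335.4 pbw
  orthoboric acid: 153.9 pbw
  alumina: 30.09 pbw
  lithium carbonate: 94.00 pbw
  strontium carbonate: 16.05 pbw
Total batch = 629.4 pbw; LOI loss = 129.5 pbw

All internal work keeps exact precision from start to finish. Working values are printed rounded off to 4 significant digits in the printout — each reported figure is rounded exactly once — all derived quantities are re-derived using the weight values on 500.0 pbw of glass in exact precision (LOI, totals, five oxide percentages, net glass mass, yield), as written in either problem or answer.
The oxide mass targets at 500.0 pbw glass:
  Li2O: 7.546% × 500.0 = 37.73 pbw
  Al2O3: 6.196% × 500.0 = 30.98 pbw
  SiO2: 66.74% × 500.0 = 333.7 pbw
  B2O3: 17.28% × 500.0 = 86.40 pbw
  SrO: 2.232% × 500.0 = 11.16 pbw
Checking each oxide sum on the weights just shown, against the basis in use (summed amounts equal target values given rounding of the digits):
  Li2O: 94.00·0.4014 = 37.73 pbw (target 37.73 pbw)
  Al2O3: 335.4·0.003000 + 30.09·0.9960 = 30.98 pbw (target 30.98 pbw)
  SiO2: 335.4·0.9949 = 333.7 pbw (target 333.7 pbw)
  B2O3: 153.9·0.5615 = 86.41 pbw (target 86.40 pbw)
  SrO: 16.05·0.6953 = 11.16 pbw (target 11.16 pbw)
Mass balance on the glass: Σ batch − LOI loss = 500.0 pbw (the Σ of target masses is 500.0 pbw; versus the stated basis of 500.0 pbw — rounding explains the deltas).
Whole-batch sum: Σ batch = 629.4 pbw; Σ batch·LOI gives LOI loss = 129.5 pbw; glass ÷ batch gives a yield of 79.43%.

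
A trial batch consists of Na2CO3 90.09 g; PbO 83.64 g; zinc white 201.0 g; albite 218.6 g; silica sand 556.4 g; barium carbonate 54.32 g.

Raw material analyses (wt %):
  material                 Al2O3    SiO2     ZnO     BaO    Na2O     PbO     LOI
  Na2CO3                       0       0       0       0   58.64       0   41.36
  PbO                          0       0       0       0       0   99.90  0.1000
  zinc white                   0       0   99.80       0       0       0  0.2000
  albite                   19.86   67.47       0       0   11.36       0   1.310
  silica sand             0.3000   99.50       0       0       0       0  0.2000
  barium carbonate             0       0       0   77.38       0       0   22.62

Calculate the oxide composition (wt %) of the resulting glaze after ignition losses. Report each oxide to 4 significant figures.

Values along the way are printed rounded to 4 significant digits in the printout; all internal work holds exact precision all the way through. Every reported result is rounded exactly once. All derived quantities (six oxide percentages, net glass mass, LOI, totals, yield) are rebuilt using the weight values at 1150 g of glass at full precision, as set out in problem or answer.
What the batch supplies per oxide:
  Al2O3: 218.6·0.1986 + 556.4·0.003000 = 45.08 g
  SiO2: 218.6·0.6747 + 556.4·0.9950 = 701.1 g
  ZnO: 201.0·0.9980 = 200.6 g
  BaO: 54.32·0.7738 = 42.03 g
  Na2O: 90.09·0.5864 + 218.6·0.1136 = 77.66 g
  PbO: 83.64·0.9990 = 83.56 g
LOI: 90.09·0.4136 + 83.64·0.001000 + 201.0·0.002000 + 218.6·0.01310 + 556.4·0.002000 + 54.32·0.2262 = 54.01 g
Net of LOI, the glass mass = 1204 − 54.01 = 1150 g (the oxide masses sum to this)
each oxide over glass, ×100, is wt %

Glass mass = 1150 g (batch 1204 − LOI 54.01).
Composition: Al2O3 3.920%, SiO2 60.96%, ZnO 17.44%, BaO 3.655%, Na2O 6.753%, PbO 7.266%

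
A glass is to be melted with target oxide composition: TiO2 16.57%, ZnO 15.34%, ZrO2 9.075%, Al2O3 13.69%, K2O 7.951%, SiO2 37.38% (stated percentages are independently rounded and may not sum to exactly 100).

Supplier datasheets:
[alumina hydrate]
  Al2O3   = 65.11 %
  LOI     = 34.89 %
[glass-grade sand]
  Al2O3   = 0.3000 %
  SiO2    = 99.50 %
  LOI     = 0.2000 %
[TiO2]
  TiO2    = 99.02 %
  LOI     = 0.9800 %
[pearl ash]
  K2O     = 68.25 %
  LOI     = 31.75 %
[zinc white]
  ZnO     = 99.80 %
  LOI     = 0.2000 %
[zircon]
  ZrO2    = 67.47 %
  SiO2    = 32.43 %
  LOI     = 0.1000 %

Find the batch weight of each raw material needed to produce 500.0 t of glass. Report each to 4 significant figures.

Batch per 500.0 t glass:
  alumina hydrate: 104.4 t
  glass-grade sand: 165.9 t
  TiO2: 83.67 t
  pearl ash: 58.25 t
  zinc white: 76.85 t
  zircon: 67.25 t
Total batch = 556.3 t; LOI loss = 56.29 t; yield = 89.88%

Values along the way are shown rounded off to 4 significant figures on the page; each numeric step maintains exact precision throughout; every reported value takes just one rounding; derived quantities (glass mass, the yield, LOI, totals, six oxide percentages) are recomputed from the batch weights for 500.0 t of glass in full float precision, exactly as shown in the question or the answer.
Target masses of each oxide per 500.0 t glass:
  TiO2: 16.57% × 500.0 = 82.85 t
  ZnO: 15.34% × 500.0 = 76.70 t
  ZrO2: 9.075% × 500.0 = 45.38 t
  Al2O3: 13.69% × 500.0 = 68.45 t
  K2O: 7.951% × 500.0 = 39.76 t
  SiO2: 37.38% × 500.0 = 186.9 t
Per-oxide balance check per the reported batch figures, versus the basis set out (every target is met by its sum inside rounding margins):
  TiO2: 83.67·0.9902 = 82.85 t (target 82.85 t)
  ZnO: 76.85·0.9980 = 76.70 t (target 76.70 t)
  ZrO2: 67.25·0.6747 = 45.37 t (target 45.38 t)
  Al2O3: 104.4·0.6511 + 165.9·0.003000 = 68.47 t (target 68.45 t)
  K2O: 58.25·0.6825 = 39.76 t (target 39.76 t)
  SiO2: 165.9·0.9950 + 67.25·0.3243 = 186.9 t (target 186.9 t)
Glass-mass closure: batch Σ − ignition loss = 500.0 t (targets for the oxides total 500.0 t; versus the stated basis of 500.0 t — deltas are rounding alone).
Whole-batch sum: Σ batch = 556.3 t; ignition loss, Σ(batch × LOI) = 56.29 t; the yield ratio, glass ÷ batch: 89.88%.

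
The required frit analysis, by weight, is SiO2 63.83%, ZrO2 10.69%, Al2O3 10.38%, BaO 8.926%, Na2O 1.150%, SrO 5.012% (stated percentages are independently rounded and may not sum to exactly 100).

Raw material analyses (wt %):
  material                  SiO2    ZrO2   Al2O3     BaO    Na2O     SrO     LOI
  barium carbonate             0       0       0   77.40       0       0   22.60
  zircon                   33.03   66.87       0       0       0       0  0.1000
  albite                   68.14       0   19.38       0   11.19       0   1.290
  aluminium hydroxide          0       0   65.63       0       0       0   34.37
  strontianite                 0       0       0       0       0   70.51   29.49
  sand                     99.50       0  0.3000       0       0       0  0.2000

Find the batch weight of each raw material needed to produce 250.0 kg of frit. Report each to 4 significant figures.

Batch per 250.0 kg frit:
  barium carbonate: 28.83 kg
  zircon: 39.97 kg
  albite: 25.69 kg
  aluminium hydroxide: 31.36 kg
  strontianite: 17.77 kg
  sand: 129.5 kg
Total batch = 273.1 kg; LOI loss = 23.16 kg; yield = 91.52%

Exact precision is held throughout — values along the way appear, rounded to four significant digits, alongside each step — each reported value is rounded only once. The derived quantities (glass mass, the six compositions, ignition loss, the totals, yield) are re-derived at full float precision starting from the weights per 250.0 kg of glass precisely as stated by problem or answer.
The oxide mass targets at 250.0 kg frit:
  SiO2: 63.83% × 250.0 = 159.6 kg
  ZrO2: 10.69% × 250.0 = 26.72 kg
  Al2O3: 10.38% × 250.0 = 25.95 kg
  BaO: 8.926% × 250.0 = 22.32 kg
  Na2O: 1.150% × 250.0 = 2.875 kg
  SrO: 5.012% × 250.0 = 12.53 kg
Checking each oxide sum applying the batch weights above, for the quoted basis mass (each sum matches its target mass exact up to rounding of places):
  SiO2: 39.97·0.3303 + 25.69·0.6814 + 129.5·0.9950 = 159.6 kg (target 159.6 kg)
  ZrO2: 39.97·0.6687 = 26.73 kg (target 26.72 kg)
  Al2O3: 25.69·0.1938 + 31.36·0.6563 + 129.5·0.003000 = 25.95 kg (target 25.95 kg)
  BaO: 28.83·0.7740 = 22.31 kg (target 22.32 kg)
  Na2O: 25.69·0.1119 = 2.875 kg (target 2.875 kg)
  SrO: 17.77·0.7051 = 12.53 kg (target 12.53 kg)
Glass-mass closure: batch total minus LOI = 250.0 kg (the targets, summed, come to 250.0 kg; basis as stated: 250.0 kg — any gap is answer rounding).
Summing the batch: Σ batch = 273.1 kg; ignition loss, Σ(batch × LOI) = 23.16 kg; yield = glass ÷ total batch = 91.52%.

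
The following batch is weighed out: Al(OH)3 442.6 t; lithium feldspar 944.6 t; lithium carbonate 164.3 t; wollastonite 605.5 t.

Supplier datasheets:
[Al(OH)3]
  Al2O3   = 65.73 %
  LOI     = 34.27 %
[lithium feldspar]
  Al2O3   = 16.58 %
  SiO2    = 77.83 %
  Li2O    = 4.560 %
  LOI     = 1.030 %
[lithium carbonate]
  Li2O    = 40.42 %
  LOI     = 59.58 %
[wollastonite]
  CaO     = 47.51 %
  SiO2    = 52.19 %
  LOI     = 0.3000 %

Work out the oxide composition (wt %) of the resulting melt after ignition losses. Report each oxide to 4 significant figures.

Glass mass = 1896 t (batch 2157 − LOI 261.1).
Composition: Al2O3 23.61%, CaO 15.17%, SiO2 55.45%, Li2O 5.775%

Intermediates are shown rounded off to 4 significant digits alongside each step. Full float precision is kept at every stage; every reported value undergoes a single rounding; derived quantities, including four oxide percentages, yield, net glass mass, ignition loss, the totals, are rebuilt from the weighed amounts for 1896 t of glass in full precision precisely as stated by problem or answer.
Mass of each oxide from the mix:
  Al2O3: 442.6·0.6573 + 944.6·0.1658 = 447.5 t
  CaO: 605.5·0.4751 = 287.7 t
  SiO2: 944.6·0.7783 + 605.5·0.5219 = 1051 t
  Li2O: 944.6·0.04560 + 164.3·0.4042 = 109.5 t
LOI: 442.6·0.3427 + 944.6·0.01030 + 164.3·0.5958 + 605.5·0.003000 = 261.1 t
Glass = total batch minus LOI = 2157 − 261.1 = 1896 t (= the summed oxide contributions)
oxide / glass × 100 gives the wt %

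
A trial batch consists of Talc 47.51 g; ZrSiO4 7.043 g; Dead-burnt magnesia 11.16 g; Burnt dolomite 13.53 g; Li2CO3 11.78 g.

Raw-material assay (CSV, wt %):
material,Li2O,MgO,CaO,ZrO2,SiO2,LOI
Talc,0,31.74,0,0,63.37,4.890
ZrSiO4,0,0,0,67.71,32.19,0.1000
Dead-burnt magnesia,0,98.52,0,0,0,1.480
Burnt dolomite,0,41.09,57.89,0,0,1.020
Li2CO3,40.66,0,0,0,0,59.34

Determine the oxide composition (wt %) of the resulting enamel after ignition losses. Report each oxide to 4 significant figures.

Values along the way are shown, rounded to four significant figures, when written out — each numeric step maintains exact precision at all times; exactly one rounding lands on each reported number; the derived quantities (ignition loss, the five compositions, the totals, glass mass, the yield) are recomputed at full precision using the weight values at 81.40 g of glass as set out in either problem or answer.
Oxide masses out of the charge:
  Li2O: 11.78·0.4066 = 4.790 g
  MgO: 47.51·0.3174 + 11.16·0.9852 + 13.53·0.4109 = 31.63 g
  CaO: 13.53·0.5789 = 7.833 g
  ZrO2: 7.043·0.6771 = 4.769 g
  SiO2: 47.51·0.6337 + 7.043·0.3219 = 32.37 g
LOI: 47.51·0.04890 + 7.043·0.001000 + 11.16·0.01480 + 13.53·0.01020 + 11.78·0.5934 = 9.624 g
Glass = total batch minus LOI = 91.02 − 9.624 = 81.40 g (consistent with Σ oxide mass)
oxide / glass × 100 gives the wt %

Glass mass = 81.40 g (batch 91.02 − LOI 9.624).
Composition: Li2O 5.884%, MgO 38.86%, CaO 9.622%, ZrO2 5.859%, SiO2 39.77%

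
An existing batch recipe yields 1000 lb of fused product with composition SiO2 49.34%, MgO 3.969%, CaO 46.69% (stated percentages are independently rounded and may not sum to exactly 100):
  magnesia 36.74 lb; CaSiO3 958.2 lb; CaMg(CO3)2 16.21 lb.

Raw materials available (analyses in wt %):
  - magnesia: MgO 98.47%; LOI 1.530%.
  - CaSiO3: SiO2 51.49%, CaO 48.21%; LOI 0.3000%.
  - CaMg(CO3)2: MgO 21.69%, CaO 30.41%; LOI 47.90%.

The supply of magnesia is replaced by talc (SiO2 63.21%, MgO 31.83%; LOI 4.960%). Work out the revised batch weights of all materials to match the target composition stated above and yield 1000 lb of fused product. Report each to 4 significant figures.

The whole derivation keeps full precision all the way through. Working values appear with 4-significant-digit rounding between the steps — every reported value is rounded only once. The derived quantities (net glass mass, LOI, the three compositions, totals, yield) are carried at full float precision using the weight values on 1000 lb of glass, exactly as shown in the problem or the answer.
Oxide-by-oxide targets in 1000 lb fused product:
  SiO2: 49.34% × 1000 = 493.4 lb
  MgO: 3.969% × 1000 = 39.69 lb
  CaO: 46.69% × 1000 = 466.9 lb
Checking each oxide sum on the weights just shown, relative to the basis at hand (each sum matches its target mass within answer rounding):
  SiO2: 48.85·0.6321 + 898.3·0.5149 = 493.4 lb (target 493.4 lb)
  MgO: 48.85·0.3183 + 111.3·0.2169 = 39.69 lb (target 39.69 lb)
  CaO: 898.3·0.4821 + 111.3·0.3041 = 466.9 lb (target 466.9 lb)
Glass mass check: whole batch net of LOI = 1000 lb (per-oxide target masses sum to 1000 lb; stated basis 1000 lb — any gap is answer rounding).
Whole-batch sum: Σ batch = 1058 lb; the LOI term Σ batch·LOI equals 58.43 lb; yield, glass over the total, = 94.48%.

Revised batch per 1000 lb fused product:
  talc: 48.85 lb
  CaSiO3: 898.3 lb
  CaMg(CO3)2: 111.3 lb
Total batch = 1058 lb; LOI loss = 58.43 lb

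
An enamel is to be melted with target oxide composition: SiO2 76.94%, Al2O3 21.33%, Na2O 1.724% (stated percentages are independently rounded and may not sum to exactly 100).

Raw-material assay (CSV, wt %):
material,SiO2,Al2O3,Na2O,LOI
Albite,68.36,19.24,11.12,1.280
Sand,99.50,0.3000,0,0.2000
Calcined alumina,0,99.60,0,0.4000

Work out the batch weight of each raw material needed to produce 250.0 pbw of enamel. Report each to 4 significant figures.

Batch per 250.0 pbw enamel:
  Albite: 38.76 pbw
  Sand: 166.7 pbw
  Calcined alumina: 45.55 pbw
Total batch = 251.0 pbw; LOI loss = 1.012 pbw; yield = 99.60%

Intermediates are shown rounded to four significant figures alongside each step — all arithmetic maintains exact precision in every operation. Every reported number sees exactly one rounding. Derived quantities, including the totals, net glass mass, three oxide percentages, yield, LOI, are re-derived using the weight values on 250.0 pbw of glass at exact precision precisely as stated by problem or answer.
Oxide-by-oxide targets in 250.0 pbw enamel:
  SiO2: 76.94% × 250.0 = 192.4 pbw
  Al2O3: 21.33% × 250.0 = 53.32 pbw
  Na2O: 1.724% × 250.0 = 4.310 pbw
Verifying the oxide balance working from each reported weight, per the basis as stated (sums match the target masses within answer rounding):
  SiO2: 38.76·0.6836 + 166.7·0.9950 = 192.4 pbw (target 192.4 pbw)
  Al2O3: 38.76·0.1924 + 166.7·0.003000 + 45.55·0.9960 = 53.33 pbw (target 53.32 pbw)
  Na2O: 38.76·0.1112 = 4.310 pbw (target 4.310 pbw)
Glass-mass sanity pass: Σ batch − LOI loss = 250.0 pbw (targets for the oxides total 250.0 pbw; with the basis standing at 250.0 pbw — a pure rounding effect).
Whole-batch sum: Σ batch = 251.0 pbw; the LOI term Σ batch·LOI equals 1.012 pbw; yield = glass ÷ total batch = 99.60%.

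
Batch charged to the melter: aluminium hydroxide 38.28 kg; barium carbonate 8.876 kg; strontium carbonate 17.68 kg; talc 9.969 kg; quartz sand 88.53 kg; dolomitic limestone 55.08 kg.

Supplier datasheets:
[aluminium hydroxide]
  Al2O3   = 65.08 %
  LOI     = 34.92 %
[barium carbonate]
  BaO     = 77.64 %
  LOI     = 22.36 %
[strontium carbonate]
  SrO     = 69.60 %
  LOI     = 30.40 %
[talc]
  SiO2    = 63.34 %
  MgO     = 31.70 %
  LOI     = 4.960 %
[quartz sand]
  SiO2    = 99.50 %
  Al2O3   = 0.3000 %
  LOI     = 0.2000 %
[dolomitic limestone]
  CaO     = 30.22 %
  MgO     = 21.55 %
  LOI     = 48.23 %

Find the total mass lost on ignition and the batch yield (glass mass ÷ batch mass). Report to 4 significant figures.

Mid-chain values are displayed (rounded to 4 significant digits) between the steps; exact precision is maintained from start to finish — every reported result takes exactly one rounding. Derived quantities are recomputed in full precision (totals, glass mass, six oxide percentages, yield, LOI) from the batch weights at 170.5 kg of glass exactly as shown in question or answer.
Loss on ignition, line by line:
  aluminium hydroxide: 38.28 × 0.3492 = 13.37 kg
  barium carbonate: 8.876 × 0.2236 = 1.985 kg
  strontium carbonate: 17.68 × 0.3040 = 5.375 kg
  talc: 9.969 × 0.04960 = 0.4945 kg
  quartz sand: 88.53 × 0.002000 = 0.1771 kg
  dolomitic limestone: 55.08 × 0.4823 = 26.57 kg
Total LOI = 47.96 kg
Glass = batch − LOI = 218.4 − 47.96 = 170.5 kg

LOI loss = 47.96 kg; glass = 170.5 kg; yield = 78.04%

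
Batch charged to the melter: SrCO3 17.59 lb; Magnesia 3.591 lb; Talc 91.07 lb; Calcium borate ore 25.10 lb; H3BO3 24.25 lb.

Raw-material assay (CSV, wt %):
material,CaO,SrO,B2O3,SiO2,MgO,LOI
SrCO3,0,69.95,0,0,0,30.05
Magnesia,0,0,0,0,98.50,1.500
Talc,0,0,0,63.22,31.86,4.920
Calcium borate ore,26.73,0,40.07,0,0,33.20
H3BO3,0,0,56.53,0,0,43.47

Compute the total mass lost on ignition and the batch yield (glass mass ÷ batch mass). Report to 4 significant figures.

The whole derivation keeps exact precision at all times; in-progress results are shown rounded to 4 significant figures in the working — every reported result carries a single rounding; all derived quantities, including five oxide percentages, totals, net glass mass, ignition loss, yield, are carried starting from the weights at 132.9 lb of glass in full float precision as they appear in question or answer.
Per-material ignition loss:
  SrCO3: 17.59 × 0.3005 = 5.286 lb
  Magnesia: 3.591 × 0.01500 = 0.05387 lb
  Talc: 91.07 × 0.04920 = 4.481 lb
  Calcium borate ore: 25.10 × 0.3320 = 8.333 lb
  H3BO3: 24.25 × 0.4347 = 10.54 lb
Total LOI = 28.69 lb
Glass = batch − LOI = 161.6 − 28.69 = 132.9 lb

LOI loss = 28.69 lb; glass = 132.9 lb; yield = 82.24%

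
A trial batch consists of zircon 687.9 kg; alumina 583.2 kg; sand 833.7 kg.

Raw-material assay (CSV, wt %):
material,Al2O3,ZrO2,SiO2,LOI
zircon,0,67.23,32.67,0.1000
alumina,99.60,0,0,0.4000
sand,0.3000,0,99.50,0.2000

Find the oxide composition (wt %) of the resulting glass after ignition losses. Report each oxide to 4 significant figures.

Glass mass = 2100 kg (batch 2105 − LOI 4.688).
Composition: Al2O3 27.78%, ZrO2 22.02%, SiO2 50.20%

Rounding to 4 significant digits applies to each intermediate as shown. The whole derivation carries full precision all the way through — a single rounding finalizes each reported value — all derived quantities, including glass mass, the yield, ignition loss, the three compositions, the totals, are re-derived using the weight values for 2100 kg of glass in full float precision, as written in the question or the answer.
Oxide-by-oxide delivered mass:
  Al2O3: 583.2·0.9960 + 833.7·0.003000 = 583.4 kg
  ZrO2: 687.9·0.6723 = 462.5 kg
  SiO2: 687.9·0.3267 + 833.7·0.9950 = 1054 kg
LOI: 687.9·0.001000 + 583.2·0.004000 + 833.7·0.002000 = 4.688 kg
batch − LOI leaves glass = 2105 − 4.688 = 2100 kg (= Σ oxide masses)
wt % = oxide mass / glass mass × 100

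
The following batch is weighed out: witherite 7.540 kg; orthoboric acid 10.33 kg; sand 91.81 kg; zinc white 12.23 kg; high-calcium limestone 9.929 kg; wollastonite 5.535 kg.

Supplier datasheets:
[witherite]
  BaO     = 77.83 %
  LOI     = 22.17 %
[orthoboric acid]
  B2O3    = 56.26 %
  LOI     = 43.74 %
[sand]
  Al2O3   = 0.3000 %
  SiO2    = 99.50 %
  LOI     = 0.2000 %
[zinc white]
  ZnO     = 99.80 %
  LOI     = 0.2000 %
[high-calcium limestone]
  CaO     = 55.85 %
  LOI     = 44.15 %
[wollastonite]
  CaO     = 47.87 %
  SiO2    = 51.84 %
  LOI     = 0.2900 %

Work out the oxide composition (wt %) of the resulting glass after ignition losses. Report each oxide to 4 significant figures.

The intermediate values are shown rounded off to 4 significant digits between the steps. The whole derivation keeps full precision end to end — a single rounding yields each reported figure — derived quantities (the yield, the six compositions, ignition loss, totals, glass mass) are recomputed starting from the weights on 126.6 kg of glass at full float precision as they appear in the problem or the answer.
What the batch supplies per oxide:
  B2O3: 10.33·0.5626 = 5.812 kg
  Al2O3: 91.81·0.003000 = 0.2754 kg
  ZnO: 12.23·0.9980 = 12.21 kg
  CaO: 9.929·0.5585 + 5.535·0.4787 = 8.195 kg
  SiO2: 91.81·0.9950 + 5.535·0.5184 = 94.22 kg
  BaO: 7.540·0.7783 = 5.868 kg
LOI: 7.540·0.2217 + 10.33·0.4374 + 91.81·0.002000 + 12.23·0.002000 + 9.929·0.4415 + 5.535·0.002900 = 10.80 kg
batch − LOI leaves glass = 137.4 − 10.80 = 126.6 kg (= the summed oxide contributions)
percent share: oxide ÷ glass, ×100

Glass mass = 126.6 kg (batch 137.4 − LOI 10.80).
Composition: B2O3 4.591%, Al2O3 0.2176%, ZnO 9.643%, CaO 6.474%, SiO2 74.44%, BaO 4.636%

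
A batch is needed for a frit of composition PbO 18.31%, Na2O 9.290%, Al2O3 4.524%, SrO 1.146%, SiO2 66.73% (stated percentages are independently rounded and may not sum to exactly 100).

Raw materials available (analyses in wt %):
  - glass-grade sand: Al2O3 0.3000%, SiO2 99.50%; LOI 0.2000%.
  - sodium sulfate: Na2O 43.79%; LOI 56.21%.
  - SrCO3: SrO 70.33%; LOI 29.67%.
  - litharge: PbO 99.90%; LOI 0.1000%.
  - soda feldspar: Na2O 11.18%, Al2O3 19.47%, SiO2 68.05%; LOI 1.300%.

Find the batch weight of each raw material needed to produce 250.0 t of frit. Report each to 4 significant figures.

Intermediates are displayed, with 4-significant-digit rounding, across the worked steps — all arithmetic maintains full precision at each step; exactly one rounding is applied to every reported number — the derived quantities are re-derived from the weighed amounts per 250.0 t of glass in full float precision (five oxide percentages, the yield, net glass mass, totals, LOI), as they appear in the problem or answer text.
Target oxide masses per 250.0 t frit:
  PbO: 18.31% × 250.0 = 45.78 t
  Na2O: 9.290% × 250.0 = 23.22 t
  Al2O3: 4.524% × 250.0 = 11.31 t
  SrO: 1.146% × 250.0 = 2.865 t
  SiO2: 66.73% × 250.0 = 166.8 t
Mass-balance tally per oxide given the weights on record, at the basis given (sums match the target masses exact up to rounding of places):
  PbO: 45.82·0.9990 = 45.77 t (target 45.78 t)
  Na2O: 38.72·0.4379 + 56.10·0.1118 = 23.23 t (target 23.22 t)
  Al2O3: 129.3·0.003000 + 56.10·0.1947 = 11.31 t (target 11.31 t)
  SrO: 4.074·0.7033 = 2.865 t (target 2.865 t)
  SiO2: 129.3·0.9950 + 56.10·0.6805 = 166.8 t (target 166.8 t)
Glass-mass closure: whole batch net of LOI = 250.0 t (the Σ of target masses is 250.0 t; basis as stated: 250.0 t — gaps are rounding artifacts).
Adding the batch up: Σ batch = 274.0 t; LOI removed, Σ of batch·LOI: 24.01 t; yield, glass over the total, = 91.24%.

Batch per 250.0 t frit:
  glass-grade sand: 129.3 t
  sodium sulfate: 38.72 t
  SrCO3: 4.074 t
  litharge: 45.82 t
  soda feldspar: 56.10 t
Total batch = 274.0 t; LOI loss = 24.01 t; yield = 91.24%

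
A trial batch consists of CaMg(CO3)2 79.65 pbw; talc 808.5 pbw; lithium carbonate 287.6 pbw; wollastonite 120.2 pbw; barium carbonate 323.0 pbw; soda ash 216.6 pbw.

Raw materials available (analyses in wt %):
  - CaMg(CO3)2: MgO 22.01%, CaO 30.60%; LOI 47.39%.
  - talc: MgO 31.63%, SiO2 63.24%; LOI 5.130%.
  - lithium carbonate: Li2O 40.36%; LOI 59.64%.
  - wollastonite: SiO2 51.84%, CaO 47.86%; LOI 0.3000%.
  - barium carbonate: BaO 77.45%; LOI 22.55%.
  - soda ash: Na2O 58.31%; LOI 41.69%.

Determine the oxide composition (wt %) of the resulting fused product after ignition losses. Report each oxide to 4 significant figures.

Glass mass = 1421 pbw (batch 1836 − LOI 414.2).
Composition: Li2O 8.167%, BaO 17.60%, MgO 19.23%, SiO2 40.36%, Na2O 8.886%, CaO 5.762%

In-progress results are displayed rounded to four significant digits between the steps. All arithmetic runs at exact precision at every stage — each reported figure is rounded just once — the derived quantities (yield, glass mass, LOI, totals, the six compositions) are recomputed from the weighed amounts on 1421 pbw of glass in full precision, precisely as stated by the problem or the answer.
What the batch supplies per oxide:
  Li2O: 287.6·0.4036 = 116.1 pbw
  BaO: 323.0·0.7745 = 250.2 pbw
  MgO: 79.65·0.2201 + 808.5·0.3163 = 273.3 pbw
  SiO2: 808.5·0.6324 + 120.2·0.5184 = 573.6 pbw
  Na2O: 216.6·0.5831 = 126.3 pbw
  CaO: 79.65·0.3060 + 120.2·0.4786 = 81.90 pbw
LOI: 79.65·0.4739 + 808.5·0.05130 + 287.6·0.5964 + 120.2·0.003000 + 323.0·0.2255 + 216.6·0.4169 = 414.2 pbw
Glass = total batch minus LOI = 1836 − 414.2 = 1421 pbw (the oxide masses sum to this)
each wt % is 100 × oxide ÷ glass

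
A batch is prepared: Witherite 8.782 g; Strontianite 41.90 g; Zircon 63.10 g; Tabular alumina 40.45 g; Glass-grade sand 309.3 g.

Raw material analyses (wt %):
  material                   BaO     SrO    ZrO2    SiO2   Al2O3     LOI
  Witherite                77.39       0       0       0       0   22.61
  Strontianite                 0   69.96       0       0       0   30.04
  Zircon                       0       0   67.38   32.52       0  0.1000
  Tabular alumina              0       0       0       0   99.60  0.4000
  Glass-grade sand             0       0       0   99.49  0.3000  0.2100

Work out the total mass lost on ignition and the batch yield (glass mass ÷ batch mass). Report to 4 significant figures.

LOI loss = 15.45 g; glass = 448.1 g; yield = 96.67%

All internal work carries full float precision in all steps — intermediates are shown (rounded to four significant figures) on the page; each reported figure carries a single rounding; the derived quantities, including ignition loss, yield, net glass mass, the totals, the five compositions, are recomputed using the weight values for 448.1 g of glass at full precision as given in problem or answer.
LOI of each material in turn:
  Witherite: 8.782 × 0.2261 = 1.986 g
  Strontianite: 41.90 × 0.3004 = 12.59 g
  Zircon: 63.10 × 0.001000 = 0.06310 g
  Tabular alumina: 40.45 × 0.004000 = 0.1618 g
  Glass-grade sand: 309.3 × 0.002100 = 0.6495 g
Total LOI = 15.45 g
Glass = batch − LOI = 463.5 − 15.45 = 448.1 g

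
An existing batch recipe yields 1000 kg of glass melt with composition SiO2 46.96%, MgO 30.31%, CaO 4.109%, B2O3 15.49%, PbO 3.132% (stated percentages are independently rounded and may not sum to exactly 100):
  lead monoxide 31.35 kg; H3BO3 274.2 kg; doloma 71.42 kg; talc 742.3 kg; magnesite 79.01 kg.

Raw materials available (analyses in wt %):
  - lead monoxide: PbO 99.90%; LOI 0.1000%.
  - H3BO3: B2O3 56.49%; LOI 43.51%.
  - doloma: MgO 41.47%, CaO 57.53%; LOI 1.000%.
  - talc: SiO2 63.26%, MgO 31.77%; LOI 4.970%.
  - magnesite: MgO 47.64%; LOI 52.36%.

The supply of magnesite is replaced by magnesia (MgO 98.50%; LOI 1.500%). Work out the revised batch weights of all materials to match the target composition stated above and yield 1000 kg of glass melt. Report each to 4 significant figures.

Revised batch per 1000 kg glass melt:
  lead monoxide: 31.35 kg
  H3BO3: 274.2 kg
  doloma: 71.42 kg
  talc: 742.3 kg
  magnesia: 38.21 kg
Total batch = 1157 kg; LOI loss = 157.5 kg

Mid-chain values are printed (rounded to 4 significant figures) within the worked lines. Full float precision is maintained end to end; each reported figure is rounded exactly once. The derived quantities, including net glass mass, the five compositions, LOI, totals, yield, are computed from the batch weights per 1000 kg of glass in full precision, as written in question or answer.
Oxide mass targets, per 1000 kg glass melt:
  SiO2: 46.96% × 1000 = 469.6 kg
  MgO: 30.31% × 1000 = 303.1 kg
  CaO: 4.109% × 1000 = 41.09 kg
  B2O3: 15.49% × 1000 = 154.9 kg
  PbO: 3.132% × 1000 = 31.32 kg
Verifying the oxide balance per the reported batch figures, on the stated basis (every target is met by its sum within answer rounding):
  SiO2: 742.3·0.6326 = 469.6 kg (target 469.6 kg)
  MgO: 71.42·0.4147 + 742.3·0.3177 + 38.21·0.9850 = 303.1 kg (target 303.1 kg)
  CaO: 71.42·0.5753 = 41.09 kg (target 41.09 kg)
  B2O3: 274.2·0.5649 = 154.9 kg (target 154.9 kg)
  PbO: 31.35·0.9990 = 31.32 kg (target 31.32 kg)
Consistency of the glass mass: batch total minus LOI = 1000 kg (the targets, summed, come to 1000 kg; stated basis 1000 kg — gaps are rounding artifacts).
Summing the batch: Σ batch = 1157 kg; ignition loss, Σ(batch × LOI) = 157.5 kg; glass ÷ batch gives a yield of 86.39%.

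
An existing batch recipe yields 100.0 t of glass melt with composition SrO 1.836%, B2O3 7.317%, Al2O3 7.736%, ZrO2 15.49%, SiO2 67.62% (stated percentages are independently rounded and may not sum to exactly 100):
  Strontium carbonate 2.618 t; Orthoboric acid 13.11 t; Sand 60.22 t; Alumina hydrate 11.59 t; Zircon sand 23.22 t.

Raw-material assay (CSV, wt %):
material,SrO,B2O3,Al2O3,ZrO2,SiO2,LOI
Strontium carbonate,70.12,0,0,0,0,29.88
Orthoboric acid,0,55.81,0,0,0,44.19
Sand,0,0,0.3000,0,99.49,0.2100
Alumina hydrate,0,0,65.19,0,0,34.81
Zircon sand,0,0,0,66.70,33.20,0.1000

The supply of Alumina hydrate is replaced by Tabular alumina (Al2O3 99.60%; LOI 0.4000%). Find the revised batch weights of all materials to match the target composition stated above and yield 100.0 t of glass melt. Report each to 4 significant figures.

Each numeric step keeps full precision through every step. Mid-chain values are printed, rounded to 4 significant digits, as written — each reported figure takes exactly one rounding — derived quantities, which include the totals, LOI, five oxide percentages, the yield, net glass mass, are rebuilt in full float precision, precisely as stated by either problem or answer, from the weighed amounts for 100.0 t of glass.
The oxide mass targets at 100.0 t glass melt:
  SrO: 1.836% × 100.0 = 1.836 t
  B2O3: 7.317% × 100.0 = 7.317 t
  Al2O3: 7.736% × 100.0 = 7.736 t
  ZrO2: 15.49% × 100.0 = 15.49 t
  SiO2: 67.62% × 100.0 = 67.62 t
Checking each oxide sum given the weights on record, relative to the basis at hand (summed amounts equal target values inside rounding margins):
  SrO: 2.618·0.7012 = 1.836 t (target 1.836 t)
  B2O3: 13.11·0.5581 = 7.317 t (target 7.317 t)
  Al2O3: 60.22·0.003000 + 7.586·0.9960 = 7.736 t (target 7.736 t)
  ZrO2: 23.22·0.6670 = 15.49 t (target 15.49 t)
  SiO2: 60.22·0.9949 + 23.22·0.3320 = 67.62 t (target 67.62 t)
Consistency of the glass mass: total batch − LOI = 100.0 t (the targets, summed, come to 100.0 t; versus the stated basis of 100.0 t — gaps are rounding artifacts).
Whole-batch sum: Σ batch = 106.8 t; the LOI term Σ batch·LOI equals 6.756 t; yield: glass divided by total = 93.67%.

Revised batch per 100.0 t glass melt:
  Strontium carbonate: 2.618 t
  Orthoboric acid: 13.11 t
  Sand: 60.22 t
  Tabular alumina: 7.586 t
  Zircon sand: 23.22 t
Total batch = 106.8 t; LOI loss = 6.756 t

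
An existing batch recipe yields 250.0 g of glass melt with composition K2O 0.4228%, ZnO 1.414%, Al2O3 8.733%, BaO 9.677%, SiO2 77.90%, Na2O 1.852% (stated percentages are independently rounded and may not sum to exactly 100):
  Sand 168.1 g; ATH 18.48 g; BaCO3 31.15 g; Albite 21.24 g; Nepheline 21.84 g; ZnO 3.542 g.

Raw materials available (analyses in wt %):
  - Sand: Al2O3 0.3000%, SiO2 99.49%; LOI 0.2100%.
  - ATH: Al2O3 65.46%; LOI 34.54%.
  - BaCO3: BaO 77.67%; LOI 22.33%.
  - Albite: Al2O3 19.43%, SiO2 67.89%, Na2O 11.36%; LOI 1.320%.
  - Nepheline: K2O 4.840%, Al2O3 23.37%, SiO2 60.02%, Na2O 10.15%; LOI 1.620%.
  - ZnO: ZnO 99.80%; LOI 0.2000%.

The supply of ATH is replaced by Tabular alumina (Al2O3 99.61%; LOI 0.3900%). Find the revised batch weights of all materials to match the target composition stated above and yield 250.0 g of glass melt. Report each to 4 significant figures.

Revised batch per 250.0 g glass melt:
  Sand: 168.1 g
  Tabular alumina: 12.14 g
  BaCO3: 31.15 g
  Albite: 21.24 g
  Nepheline: 21.84 g
  ZnO: 3.542 g
Total batch = 258.0 g; LOI loss = 7.997 g

In-progress results appear (rounded to 4 significant figures) across the worked steps; the whole derivation maintains full precision in all steps; each reported result is rounded once only; the derived quantities, including ignition loss, totals, six oxide percentages, net glass mass, yield, are rebuilt from the weighed amounts for 250.0 g of glass at full precision exactly as shown in the question or the answer.
The oxide mass targets at 250.0 g glass melt:
  K2O: 0.4228% × 250.0 = 1.057 g
  ZnO: 1.414% × 250.0 = 3.535 g
  Al2O3: 8.733% × 250.0 = 21.83 g
  BaO: 9.677% × 250.0 = 24.19 g
  SiO2: 77.90% × 250.0 = 194.8 g
  Na2O: 1.852% × 250.0 = 4.630 g
Checking each oxide sum working from each reported weight, per the basis as stated (target by target, the sums agree within answer rounding):
  K2O: 21.84·0.04840 = 1.057 g (target 1.057 g)
  ZnO: 3.542·0.9980 = 3.535 g (target 3.535 g)
  Al2O3: 168.1·0.003000 + 12.14·0.9961 + 21.24·0.1943 + 21.84·0.2337 = 21.83 g (target 21.83 g)
  BaO: 31.15·0.7767 = 24.19 g (target 24.19 g)
  SiO2: 168.1·0.9949 + 21.24·0.6789 + 21.84·0.6002 = 194.8 g (target 194.8 g)
  Na2O: 21.24·0.1136 + 21.84·0.1015 = 4.630 g (target 4.630 g)
The glass-mass cross-check: total batch − LOI = 250.0 g (the Σ of target masses is 250.0 g; basis as stated: 250.0 g — rounding explains the deltas).
Adding the batch up: Σ batch = 258.0 g; ignition loss, Σ(batch × LOI) = 7.997 g; yield: glass divided by total = 96.90%.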